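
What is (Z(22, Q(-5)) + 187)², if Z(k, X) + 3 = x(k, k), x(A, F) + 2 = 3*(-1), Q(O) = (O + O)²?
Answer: 32041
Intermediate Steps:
Q(O) = 4*O² (Q(O) = (2*O)² = 4*O²)
x(A, F) = -5 (x(A, F) = -2 + 3*(-1) = -2 - 3 = -5)
Z(k, X) = -8 (Z(k, X) = -3 - 5 = -8)
(Z(22, Q(-5)) + 187)² = (-8 + 187)² = 179² = 32041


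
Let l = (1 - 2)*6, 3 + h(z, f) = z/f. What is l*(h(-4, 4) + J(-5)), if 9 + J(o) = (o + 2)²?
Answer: 24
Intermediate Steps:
J(o) = -9 + (2 + o)² (J(o) = -9 + (o + 2)² = -9 + (2 + o)²)
h(z, f) = -3 + z/f
l = -6 (l = -1*6 = -6)
l*(h(-4, 4) + J(-5)) = -6*((-3 - 4/4) + (-9 + (2 - 5)²)) = -6*((-3 - 4*¼) + (-9 + (-3)²)) = -6*((-3 - 1) + (-9 + 9)) = -6*(-4 + 0) = -6*(-4) = 24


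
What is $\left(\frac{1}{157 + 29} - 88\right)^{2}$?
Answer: $\frac{267878689}{34596} \approx 7743.1$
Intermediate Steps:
$\left(\frac{1}{157 + 29} - 88\right)^{2} = \left(\frac{1}{186} - 88\right)^{2} = \left(- \frac{16367}{186}\right)^{2} = \frac{267878689}{34596}$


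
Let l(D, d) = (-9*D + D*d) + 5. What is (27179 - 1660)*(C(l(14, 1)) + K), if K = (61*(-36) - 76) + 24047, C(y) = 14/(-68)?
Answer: 18892813017/34 ≈ 5.5567e+8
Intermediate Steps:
l(D, d) = 5 - 9*D + D*d
C(y) = -7/34 (C(y) = 14*(-1/68) = -7/34)
K = 21775 (K = (-2196 - 76) + 24047 = -2272 + 24047 = 21775)
(27179 - 1660)*(C(l(14, 1)) + K) = (27179 - 1660)*(-7/34 + 21775) = 25519*(740343/34) = 18892813017/34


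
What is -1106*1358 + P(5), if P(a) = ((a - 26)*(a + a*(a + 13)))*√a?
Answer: -1501948 - 1995*√5 ≈ -1.5064e+6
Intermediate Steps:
P(a) = √a*(-26 + a)*(a + a*(13 + a)) (P(a) = ((-26 + a)*(a + a*(13 + a)))*√a = √a*(-26 + a)*(a + a*(13 + a)))
-1106*1358 + P(5) = -1106*1358 + 5^(3/2)*(-364 + 5² - 12*5) = -1501948 + (5*√5)*(-364 + 25 - 60) = -1501948 + (5*√5)*(-399) = -1501948 - 1995*√5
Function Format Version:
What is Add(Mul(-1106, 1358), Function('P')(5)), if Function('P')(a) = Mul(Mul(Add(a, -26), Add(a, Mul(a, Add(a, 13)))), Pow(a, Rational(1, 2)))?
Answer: Add(-1501948, Mul(-1995, Pow(5, Rational(1, 2)))) ≈ -1.5064e+6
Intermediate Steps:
Function('P')(a) = Mul(Pow(a, Rational(1, 2)), Add(-26, a), Add(a, Mul(a, Add(13, a)))) (Function('P')(a) = Mul(Mul(Add(-26, a), Add(a, Mul(a, Add(13, a)))), Pow(a, Rational(1, 2))) = Mul(Pow(a, Rational(1, 2)), Add(-26, a), Add(a, Mul(a, Add(13, a)))))
Add(Mul(-1106, 1358), Function('P')(5)) = Add(Mul(-1106, 1358), Mul(Pow(5, Rational(3, 2)), Add(-364, Pow(5, 2), Mul(-12, 5)))) = Add(-1501948, Mul(Mul(5, Pow(5, Rational(1, 2))), Add(-364, 25, -60))) = Add(-1501948, Mul(Mul(5, Pow(5, Rational(1, 2))), -399)) = Add(-1501948, Mul(-1995, Pow(5, Rational(1, 2))))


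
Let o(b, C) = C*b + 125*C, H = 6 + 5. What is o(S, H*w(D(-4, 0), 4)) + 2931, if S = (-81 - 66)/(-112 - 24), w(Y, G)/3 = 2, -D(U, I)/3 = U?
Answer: 765159/68 ≈ 11252.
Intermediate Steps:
D(U, I) = -3*U
H = 11
w(Y, G) = 6 (w(Y, G) = 3*2 = 6)
S = 147/136 (S = -147/(-136) = -147*(-1/136) = 147/136 ≈ 1.0809)
o(b, C) = 125*C + C*b
o(S, H*w(D(-4, 0), 4)) + 2931 = (11*6)*(125 + 147/136) + 2931 = 66*(17147/136) + 2931 = 565851/68 + 2931 = 765159/68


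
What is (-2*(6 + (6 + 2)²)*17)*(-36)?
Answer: 85680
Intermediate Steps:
(-2*(6 + (6 + 2)²)*17)*(-36) = (-2*(6 + 8²)*17)*(-36) = (-2*(6 + 64)*17)*(-36) = (-2*70*17)*(-36) = -140*17*(-36) = -2380*(-36) = 85680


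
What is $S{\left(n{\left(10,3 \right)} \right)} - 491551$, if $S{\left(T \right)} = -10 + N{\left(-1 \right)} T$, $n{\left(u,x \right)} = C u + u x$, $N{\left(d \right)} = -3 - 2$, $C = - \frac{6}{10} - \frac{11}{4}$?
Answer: $- \frac{983087}{2} \approx -4.9154 \cdot 10^{5}$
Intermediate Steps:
$C = - \frac{67}{20}$ ($C = \left(-6\right) \frac{1}{10} - \frac{11}{4} = - \frac{3}{5} - \frac{11}{4} = - \frac{67}{20} \approx -3.35$)
$N{\left(d \right)} = -5$ ($N{\left(d \right)} = -3 - 2 = -5$)
$n{\left(u,x \right)} = - \frac{67 u}{20} + u x$
$S{\left(T \right)} = -10 - 5 T$
$S{\left(n{\left(10,3 \right)} \right)} - 491551 = \left(-10 - 5 \cdot \frac{1}{20} \cdot 10 \left(-67 + 20 \cdot 3\right)\right) - 491551 = \left(-10 - 5 \cdot \frac{1}{20} \cdot 10 \left(-67 + 60\right)\right) - 491551 = \left(-10 - 5 \cdot \frac{1}{20} \cdot 10 \left(-7\right)\right) - 491551 = \left(-10 - - \frac{35}{2}\right) - 491551 = \left(-10 + \frac{35}{2}\right) - 491551 = \frac{15}{2} - 491551 = - \frac{983087}{2}$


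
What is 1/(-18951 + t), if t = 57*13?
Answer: -1/18210 ≈ -5.4915e-5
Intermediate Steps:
t = 741
1/(-18951 + t) = 1/(-18951 + 741) = 1/(-18210) = -1/18210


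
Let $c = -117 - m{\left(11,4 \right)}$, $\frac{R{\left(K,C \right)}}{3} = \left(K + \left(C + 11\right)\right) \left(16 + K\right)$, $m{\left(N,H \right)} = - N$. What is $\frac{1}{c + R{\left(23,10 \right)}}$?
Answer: $\frac{1}{5042} \approx 0.00019833$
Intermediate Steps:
$R{\left(K,C \right)} = 3 \left(16 + K\right) \left(11 + C + K\right)$ ($R{\left(K,C \right)} = 3 \left(K + \left(C + 11\right)\right) \left(16 + K\right) = 3 \left(K + \left(11 + C\right)\right) \left(16 + K\right) = 3 \left(11 + C + K\right) \left(16 + K\right) = 3 \left(16 + K\right) \left(11 + C + K\right)$)
$c = -106$ ($c = -117 - \left(-1\right) 11 = -117 - -11 = -117 + 11 = -106$)
$\frac{1}{c + R{\left(23,10 \right)}} = \frac{1}{-106 + \left(528 + 3 \cdot 23^{2} + 48 \cdot 10 + 81 \cdot 23 + 3 \cdot 10 \cdot 23\right)} = \frac{1}{-106 + \left(528 + 3 \cdot 529 + 480 + 1863 + 690\right)} = \frac{1}{-106 + \left(528 + 1587 + 480 + 1863 + 690\right)} = \frac{1}{-106 + 5148} = \frac{1}{5042}$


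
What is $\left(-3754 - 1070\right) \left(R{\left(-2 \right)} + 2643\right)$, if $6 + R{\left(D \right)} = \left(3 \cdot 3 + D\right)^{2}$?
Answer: $-12957264$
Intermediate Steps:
$R{\left(D \right)} = -6 + \left(9 + D\right)^{2}$ ($R{\left(D \right)} = -6 + \left(3 \cdot 3 + D\right)^{2} = -6 + \left(9 + D\right)^{2}$)
$\left(-3754 - 1070\right) \left(R{\left(-2 \right)} + 2643\right) = \left(-3754 - 1070\right) \left(\left(-6 + \left(9 - 2\right)^{2}\right) + 2643\right) = - 4824 \left(\left(-6 + 7^{2}\right) + 2643\right) = - 4824 \left(\left(-6 + 49\right) + 2643\right) = - 4824 \left(43 + 2643\right) = \left(-4824\right) 2686 = -12957264$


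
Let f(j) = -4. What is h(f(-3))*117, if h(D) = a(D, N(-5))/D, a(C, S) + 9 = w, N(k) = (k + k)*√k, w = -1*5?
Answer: 819/2 ≈ 409.50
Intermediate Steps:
w = -5
N(k) = 2*k^(3/2) (N(k) = (2*k)*√k = 2*k^(3/2))
a(C, S) = -14 (a(C, S) = -9 - 5 = -14)
h(D) = -14/D
h(f(-3))*117 = -14/(-4)*117 = -14*(-¼)*117 = (7/2)*117 = 819/2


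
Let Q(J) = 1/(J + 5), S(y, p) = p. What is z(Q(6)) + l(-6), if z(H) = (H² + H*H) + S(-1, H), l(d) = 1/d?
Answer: -43/726 ≈ -0.059229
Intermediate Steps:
Q(J) = 1/(5 + J)
z(H) = H + 2*H² (z(H) = (H² + H*H) + H = (H² + H²) + H = 2*H² + H = H + 2*H²)
z(Q(6)) + l(-6) = (1 + 2/(5 + 6))/(5 + 6) + 1/(-6) = (1 + 2/11)/11 - ⅙ = (1/11)*(13/11) - ⅙ = 13/121 - ⅙ = -43/726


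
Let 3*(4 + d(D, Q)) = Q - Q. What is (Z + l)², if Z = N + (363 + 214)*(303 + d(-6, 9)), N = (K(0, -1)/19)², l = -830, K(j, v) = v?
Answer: 3841665930418276/130321 ≈ 2.9478e+10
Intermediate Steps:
d(D, Q) = -4 (d(D, Q) = -4 + (Q - Q)/3 = -4 + (⅓)*0 = -4 + 0 = -4)
N = 1/361 (N = (-1/19)² = 1/361 ≈ 0.0027701)
Z = 62280804/361 (Z = 1/361 + (363 + 214)*(303 - 4) = 1/361 + 577*299 = 1/361 + 172523 = 62280804/361 ≈ 1.7252e+5)
(Z + l)² = (62280804/361 - 830)² = (61981174/361)² = 3841665930418276/130321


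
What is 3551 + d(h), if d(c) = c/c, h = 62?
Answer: 3552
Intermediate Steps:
d(c) = 1
3551 + d(h) = 3551 + 1 = 3552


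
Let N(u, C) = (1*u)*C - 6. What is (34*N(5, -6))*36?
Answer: -44064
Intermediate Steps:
N(u, C) = -6 + C*u (N(u, C) = u*C - 6 = C*u - 6 = -6 + C*u)
(34*N(5, -6))*36 = (34*(-6 - 6*5))*36 = (34*(-6 - 30))*36 = (34*(-36))*36 = -1224*36 = -44064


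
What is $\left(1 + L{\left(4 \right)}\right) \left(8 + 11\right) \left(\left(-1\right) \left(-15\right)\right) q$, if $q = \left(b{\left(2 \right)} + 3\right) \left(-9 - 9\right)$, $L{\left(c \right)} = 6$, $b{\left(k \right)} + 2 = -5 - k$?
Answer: $215460$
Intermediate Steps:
$b{\left(k \right)} = -7 - k$ ($b{\left(k \right)} = -2 - \left(5 + k\right) = -7 - k$)
$q = 108$ ($q = \left(\left(-7 - 2\right) + 3\right) \left(-9 - 9\right) = \left(\left(-7 - 2\right) + 3\right) \left(-18\right) = \left(-9 + 3\right) \left(-18\right) = \left(-6\right) \left(-18\right) = 108$)
$\left(1 + L{\left(4 \right)}\right) \left(8 + 11\right) \left(\left(-1\right) \left(-15\right)\right) q = \left(1 + 6\right) \left(8 + 11\right) \left(\left(-1\right) \left(-15\right)\right) 108 = 7 \cdot 19 \cdot 15 \cdot 108 = 133 \cdot 15 \cdot 108 = 1995 \cdot 108 = 215460$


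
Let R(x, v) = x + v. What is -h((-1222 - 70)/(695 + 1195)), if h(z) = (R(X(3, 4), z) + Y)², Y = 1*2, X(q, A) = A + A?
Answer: -77510416/893025 ≈ -86.795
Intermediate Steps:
X(q, A) = 2*A
Y = 2
R(x, v) = v + x
h(z) = (10 + z)² (h(z) = ((z + 2*4) + 2)² = ((z + 8) + 2)² = ((8 + z) + 2)² = (10 + z)²)
-h((-1222 - 70)/(695 + 1195)) = -(10 + (-1222 - 70)/(695 + 1195))² = -(10 - 1292/1890)² = -(10 - 1292*1/1890)² = -(10 - 646/945)² = -(8804/945)² = -1*77510416/893025 = -77510416/893025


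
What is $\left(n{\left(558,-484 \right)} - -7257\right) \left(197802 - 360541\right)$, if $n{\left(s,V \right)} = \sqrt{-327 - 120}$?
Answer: $-1180996923 - 162739 i \sqrt{447} \approx -1.181 \cdot 10^{9} - 3.4407 \cdot 10^{6} i$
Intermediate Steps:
$n{\left(s,V \right)} = i \sqrt{447}$ ($n{\left(s,V \right)} = \sqrt{-447} = i \sqrt{447}$)
$\left(n{\left(558,-484 \right)} - -7257\right) \left(197802 - 360541\right) = \left(i \sqrt{447} - -7257\right) \left(197802 - 360541\right) = \left(i \sqrt{447} + 7257\right) \left(-162739\right) = \left(7257 + i \sqrt{447}\right) \left(-162739\right) = -1180996923 - 162739 i \sqrt{447}$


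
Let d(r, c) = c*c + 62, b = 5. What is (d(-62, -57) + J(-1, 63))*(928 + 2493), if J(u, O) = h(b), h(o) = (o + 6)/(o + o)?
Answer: 113306941/10 ≈ 1.1331e+7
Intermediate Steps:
h(o) = (6 + o)/(2*o) (h(o) = (6 + o)/((2*o)) = (6 + o)*(1/(2*o)) = (6 + o)/(2*o))
J(u, O) = 11/10 (J(u, O) = (½)*(6 + 5)/5 = (½)*(⅕)*11 = 11/10)
d(r, c) = 62 + c² (d(r, c) = c² + 62 = 62 + c²)
(d(-62, -57) + J(-1, 63))*(928 + 2493) = ((62 + (-57)²) + 11/10)*(928 + 2493) = ((62 + 3249) + 11/10)*3421 = (3311 + 11/10)*3421 = (33121/10)*3421 = 113306941/10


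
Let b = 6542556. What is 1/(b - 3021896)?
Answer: 1/3520660 ≈ 2.8404e-7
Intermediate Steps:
1/(b - 3021896) = 1/(6542556 - 3021896) = 1/3520660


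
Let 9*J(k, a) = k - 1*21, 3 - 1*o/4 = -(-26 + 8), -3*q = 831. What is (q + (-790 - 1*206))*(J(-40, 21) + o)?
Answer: 765073/9 ≈ 85008.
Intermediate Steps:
q = -277 (q = -⅓*831 = -277)
o = -60 (o = 12 - (-4)*(-26 + 8) = 12 - (-4)*(-18) = 12 - 4*18 = 12 - 72 = -60)
J(k, a) = -7/3 + k/9 (J(k, a) = (k - 1*21)/9 = (k - 21)/9 = (-21 + k)/9 = -7/3 + k/9)
(q + (-790 - 1*206))*(J(-40, 21) + o) = (-277 + (-790 - 1*206))*((-7/3 + (⅑)*(-40)) - 60) = (-277 + (-790 - 206))*((-7/3 - 40/9) - 60) = (-277 - 996)*(-61/9 - 60) = -1273*(-601/9) = 765073/9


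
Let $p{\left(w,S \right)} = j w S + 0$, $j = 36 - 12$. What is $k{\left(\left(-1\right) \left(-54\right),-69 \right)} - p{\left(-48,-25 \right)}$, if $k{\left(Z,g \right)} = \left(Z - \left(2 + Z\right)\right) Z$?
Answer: $-28908$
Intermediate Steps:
$j = 24$ ($j = 36 - 12 = 24$)
$k{\left(Z,g \right)} = - 2 Z$
$p{\left(w,S \right)} = 24 S w$ ($p{\left(w,S \right)} = 24 w S + 0 = 24 S w + 0 = 24 S w$)
$k{\left(\left(-1\right) \left(-54\right),-69 \right)} - p{\left(-48,-25 \right)} = - 2 \left(\left(-1\right) \left(-54\right)\right) - 24 \left(-25\right) \left(-48\right) = \left(-2\right) 54 - 28800 = -108 - 28800 = -28908$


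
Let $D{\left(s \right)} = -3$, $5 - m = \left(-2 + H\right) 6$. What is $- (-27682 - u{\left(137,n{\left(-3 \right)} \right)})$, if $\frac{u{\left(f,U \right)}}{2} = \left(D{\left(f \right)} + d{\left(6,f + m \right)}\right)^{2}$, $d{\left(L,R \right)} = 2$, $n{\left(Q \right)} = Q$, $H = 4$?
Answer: $27684$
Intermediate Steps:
$m = -7$ ($m = 5 - \left(-2 + 4\right) 6 = 5 - 2 \cdot 6 = 5 - 12 = -7$)
$u{\left(f,U \right)} = 2$ ($u{\left(f,U \right)} = 2 \left(-3 + 2\right)^{2} = 2 \left(-1\right)^{2} = 2 \cdot 1 = 2$)
$- (-27682 - u{\left(137,n{\left(-3 \right)} \right)}) = - (-27682 - 2) = \left(-1\right) \left(-27684\right) = 27684$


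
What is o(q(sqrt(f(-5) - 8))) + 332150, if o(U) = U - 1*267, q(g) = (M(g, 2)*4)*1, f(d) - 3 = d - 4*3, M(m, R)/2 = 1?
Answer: 331891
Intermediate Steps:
M(m, R) = 2 (M(m, R) = 2*1 = 2)
f(d) = -9 + d (f(d) = 3 + (d - 4*3) = 3 + (d - 12) = 3 + (-12 + d) = -9 + d)
q(g) = 8 (q(g) = (2*4)*1 = 8*1 = 8)
o(U) = -267 + U (o(U) = U - 267 = -267 + U)
o(q(sqrt(f(-5) - 8))) + 332150 = (-267 + 8) + 332150 = -259 + 332150 = 331891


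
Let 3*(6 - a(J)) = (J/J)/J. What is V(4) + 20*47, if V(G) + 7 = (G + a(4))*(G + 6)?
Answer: 6193/6 ≈ 1032.2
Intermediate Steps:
a(J) = 6 - 1/(3*J) (a(J) = 6 - J/J/(3*J) = 6 - 1/(3*J))
V(G) = -7 + (6 + G)*(71/12 + G) (V(G) = -7 + (G + (6 - 1/3/4))*(G + 6) = -7 + (G + (6 - 1/3*1/4))*(6 + G) = -7 + (G + (6 - 1/12))*(6 + G) = -7 + (G + 71/12)*(6 + G) = -7 + (71/12 + G)*(6 + G) = -7 + (6 + G)*(71/12 + G))
V(4) + 20*47 = (57/2 + 4**2 + (143/12)*4) + 20*47 = (57/2 + 16 + 143/3) + 940 = 553/6 + 940 = 6193/6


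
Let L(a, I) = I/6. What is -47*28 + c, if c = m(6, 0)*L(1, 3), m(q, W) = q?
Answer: -1313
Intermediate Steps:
L(a, I) = I/6 (L(a, I) = I*(1/6) = I/6)
c = 3 (c = 6*((1/6)*3) = 6*(1/2) = 3)
-47*28 + c = -47*28 + 3 = -1316 + 3 = -1313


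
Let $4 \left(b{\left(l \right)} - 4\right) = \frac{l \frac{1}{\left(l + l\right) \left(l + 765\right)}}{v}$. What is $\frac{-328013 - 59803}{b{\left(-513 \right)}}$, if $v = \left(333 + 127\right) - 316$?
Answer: $- \frac{112584536064}{1161217} \approx -96954.0$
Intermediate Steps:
$v = 144$ ($v = 460 - 316 = 144$)
$b{\left(l \right)} = 4 + \frac{1}{1152 \left(765 + l\right)}$ ($b{\left(l \right)} = 4 + \frac{\frac{l}{\left(l + l\right) \left(l + 765\right)} \frac{1}{144}}{4} = 4 + \frac{\frac{l}{2 l \left(765 + l\right)} \frac{1}{144}}{4} = 4 + \frac{l \frac{1}{2 l \left(765 + l\right)} \frac{1}{144}}{4} = 4 + \frac{\frac{1}{2 \left(765 + l\right)} \frac{1}{144}}{4} = 4 + \frac{\frac{1}{288} \frac{1}{765 + l}}{4} = 4 + \frac{1}{1152 \left(765 + l\right)}$)
$\frac{-328013 - 59803}{b{\left(-513 \right)}} = \frac{-328013 - 59803}{\frac{1}{1152} \frac{1}{765 - 513} \left(3525121 + 4608 \left(-513\right)\right)} = - \frac{387816}{\frac{1}{1152} \cdot \frac{1}{252} \left(3525121 - 2363904\right)} = - \frac{387816}{\frac{1}{1152} \cdot \frac{1}{252} \cdot 1161217} = - \frac{387816}{\frac{1161217}{290304}} = \left(-387816\right) \frac{290304}{1161217} = - \frac{112584536064}{1161217}$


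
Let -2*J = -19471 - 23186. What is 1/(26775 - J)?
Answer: 2/10893 ≈ 0.00018360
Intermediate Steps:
J = 42657/2 (J = -(-19471 - 23186)/2 = -½*(-42657) = 42657/2 ≈ 21329.)
1/(26775 - J) = 1/(26775 - 1*42657/2) = 1/(26775 - 42657/2) = 1/(10893/2) = 2/10893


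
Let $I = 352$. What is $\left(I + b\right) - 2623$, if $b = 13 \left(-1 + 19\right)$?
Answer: $-2037$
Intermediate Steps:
$b = 234$ ($b = 13 \cdot 18 = 234$)
$\left(I + b\right) - 2623 = \left(352 + 234\right) - 2623 = 586 - 2623 = -2037$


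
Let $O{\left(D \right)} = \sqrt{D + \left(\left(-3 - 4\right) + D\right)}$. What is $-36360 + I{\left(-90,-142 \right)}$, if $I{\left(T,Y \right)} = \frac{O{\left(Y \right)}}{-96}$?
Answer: $-36360 - \frac{i \sqrt{291}}{96} \approx -36360.0 - 0.1777 i$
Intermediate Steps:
$O{\left(D \right)} = \sqrt{-7 + 2 D}$ ($O{\left(D \right)} = \sqrt{D + \left(-7 + D\right)} = \sqrt{-7 + 2 D}$)
$I{\left(T,Y \right)} = - \frac{\sqrt{-7 + 2 Y}}{96}$ ($I{\left(T,Y \right)} = \frac{\sqrt{-7 + 2 Y}}{-96} = \sqrt{-7 + 2 Y} \left(- \frac{1}{96}\right) = - \frac{\sqrt{-7 + 2 Y}}{96}$)
$-36360 + I{\left(-90,-142 \right)} = -36360 - \frac{\sqrt{-7 + 2 \left(-142\right)}}{96} = -36360 - \frac{\sqrt{-7 - 284}}{96} = -36360 - \frac{\sqrt{-291}}{96} = -36360 - \frac{i \sqrt{291}}{96}$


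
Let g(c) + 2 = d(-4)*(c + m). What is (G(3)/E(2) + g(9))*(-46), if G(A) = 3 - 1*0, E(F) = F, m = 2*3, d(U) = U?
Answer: 2783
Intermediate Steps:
m = 6
G(A) = 3 (G(A) = 3 + 0 = 3)
g(c) = -26 - 4*c (g(c) = -2 - 4*(c + 6) = -2 - 4*(6 + c) = -2 + (-24 - 4*c) = -26 - 4*c)
(G(3)/E(2) + g(9))*(-46) = (3/2 + (-26 - 4*9))*(-46) = (3*(½) + (-26 - 36))*(-46) = (3/2 - 62)*(-46) = -121/2*(-46) = 2783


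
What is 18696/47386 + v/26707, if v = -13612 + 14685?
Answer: 14477875/33303629 ≈ 0.43472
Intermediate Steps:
v = 1073
18696/47386 + v/26707 = 18696/47386 + 1073/26707 = 18696*(1/47386) + 1073*(1/26707) = 492/1247 + 1073/26707 = 14477875/33303629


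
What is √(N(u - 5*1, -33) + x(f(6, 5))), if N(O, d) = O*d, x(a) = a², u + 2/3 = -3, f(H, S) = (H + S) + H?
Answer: 5*√23 ≈ 23.979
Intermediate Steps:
f(H, S) = S + 2*H
u = -11/3 (u = -⅔ - 3 = -11/3 ≈ -3.6667)
√(N(u - 5*1, -33) + x(f(6, 5))) = √((-11/3 - 5*1)*(-33) + (5 + 2*6)²) = √((-11/3 - 5)*(-33) + (5 + 12)²) = √(-26/3*(-33) + 17²) = √(286 + 289) = √575 = 5*√23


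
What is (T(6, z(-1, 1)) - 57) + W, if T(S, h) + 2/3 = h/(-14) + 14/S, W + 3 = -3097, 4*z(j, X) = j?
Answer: -530093/168 ≈ -3155.3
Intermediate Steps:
z(j, X) = j/4
W = -3100 (W = -3 - 3097 = -3100)
T(S, h) = -⅔ + 14/S - h/14 (T(S, h) = -⅔ + (h/(-14) + 14/S) = -⅔ + (h*(-1/14) + 14/S) = -⅔ + (-h/14 + 14/S) = -⅔ + (14/S - h/14) = -⅔ + 14/S - h/14)
(T(6, z(-1, 1)) - 57) + W = ((-⅔ + 14/6 - (-1)/56) - 57) - 3100 = ((-⅔ + 14*(⅙) - 1/14*(-¼)) - 57) - 3100 = ((-⅔ + 7/3 + 1/56) - 57) - 3100 = (283/168 - 57) - 3100 = -9293/168 - 3100 = -530093/168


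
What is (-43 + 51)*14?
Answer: 112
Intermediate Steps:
(-43 + 51)*14 = 8*14 = 112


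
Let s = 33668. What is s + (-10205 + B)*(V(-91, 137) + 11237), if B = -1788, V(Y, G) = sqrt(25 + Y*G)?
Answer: -134731673 - 11993*I*sqrt(12442) ≈ -1.3473e+8 - 1.3377e+6*I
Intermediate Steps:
V(Y, G) = sqrt(25 + G*Y)
s + (-10205 + B)*(V(-91, 137) + 11237) = 33668 + (-10205 - 1788)*(sqrt(25 + 137*(-91)) + 11237) = 33668 - 11993*(sqrt(25 - 12467) + 11237) = 33668 - 11993*(sqrt(-12442) + 11237) = 33668 - 11993*(I*sqrt(12442) + 11237) = 33668 - 11993*(11237 + I*sqrt(12442)) = 33668 + (-134765341 - 11993*I*sqrt(12442)) = -134731673 - 11993*I*sqrt(12442)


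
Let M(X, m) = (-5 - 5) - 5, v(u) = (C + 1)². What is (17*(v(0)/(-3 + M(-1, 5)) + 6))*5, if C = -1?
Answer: 510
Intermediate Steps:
v(u) = 0 (v(u) = (-1 + 1)² = 0² = 0)
M(X, m) = -15 (M(X, m) = -10 - 5 = -15)
(17*(v(0)/(-3 + M(-1, 5)) + 6))*5 = (17*(0/(-3 - 15) + 6))*5 = (17*(0/(-18) + 6))*5 = (17*(-1/18*0 + 6))*5 = (17*(0 + 6))*5 = (17*6)*5 = 102*5 = 510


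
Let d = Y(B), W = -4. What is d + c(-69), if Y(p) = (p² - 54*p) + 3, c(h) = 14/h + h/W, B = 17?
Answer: -168071/276 ≈ -608.95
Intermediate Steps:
c(h) = 14/h - h/4 (c(h) = 14/h + h/(-4) = 14/h + h*(-¼) = 14/h - h/4)
Y(p) = 3 + p² - 54*p
d = -626 (d = 3 + 17² - 54*17 = 3 + 289 - 918 = -626)
d + c(-69) = -626 + (14/(-69) - ¼*(-69)) = -626 + (14*(-1/69) + 69/4) = -626 + (-14/69 + 69/4) = -626 + 4705/276 = -168071/276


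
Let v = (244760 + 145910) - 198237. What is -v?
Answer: -192433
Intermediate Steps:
v = 192433 (v = 390670 - 198237 = 192433)
-v = -1*192433 = -192433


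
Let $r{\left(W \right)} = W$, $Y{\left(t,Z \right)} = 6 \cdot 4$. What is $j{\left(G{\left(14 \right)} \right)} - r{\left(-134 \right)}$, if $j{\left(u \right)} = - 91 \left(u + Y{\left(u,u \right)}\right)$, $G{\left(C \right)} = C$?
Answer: $-3324$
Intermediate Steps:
$Y{\left(t,Z \right)} = 24$
$j{\left(u \right)} = -2184 - 91 u$ ($j{\left(u \right)} = - 91 \left(u + 24\right) = - 91 \left(24 + u\right) = -2184 - 91 u$)
$j{\left(G{\left(14 \right)} \right)} - r{\left(-134 \right)} = \left(-2184 - 1274\right) - -134 = \left(-2184 - 1274\right) + 134 = -3458 + 134 = -3324$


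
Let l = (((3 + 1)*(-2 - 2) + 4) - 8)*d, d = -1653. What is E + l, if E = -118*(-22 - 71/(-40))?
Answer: 708931/20 ≈ 35447.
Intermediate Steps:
l = 33060 (l = (((3 + 1)*(-2 - 2) + 4) - 8)*(-1653) = ((4*(-4) + 4) - 8)*(-1653) = ((-16 + 4) - 8)*(-1653) = (-12 - 8)*(-1653) = -20*(-1653) = 33060)
E = 47731/20 (E = -118*(-22 - 71*(-1)/40) = -118*(-22 - 1*(-71/40)) = -118*(-22 + 71/40) = -118*(-809/40) = 47731/20 ≈ 2386.6)
E + l = 47731/20 + 33060 = 708931/20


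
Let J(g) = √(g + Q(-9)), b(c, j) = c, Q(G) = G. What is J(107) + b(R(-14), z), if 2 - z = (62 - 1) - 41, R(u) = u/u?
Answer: 1 + 7*√2 ≈ 10.899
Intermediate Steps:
R(u) = 1
z = -18 (z = 2 - ((62 - 1) - 41) = 2 - (61 - 41) = 2 - 1*20 = 2 - 20 = -18)
J(g) = √(-9 + g) (J(g) = √(g - 9) = √(-9 + g))
J(107) + b(R(-14), z) = √(-9 + 107) + 1 = √98 + 1 = 7*√2 + 1 = 1 + 7*√2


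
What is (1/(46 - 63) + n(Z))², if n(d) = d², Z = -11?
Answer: 4227136/289 ≈ 14627.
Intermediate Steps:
(1/(46 - 63) + n(Z))² = (1/(46 - 63) + (-11)²)² = (1/(-17) + 121)² = (-1/17 + 121)² = (2056/17)² = 4227136/289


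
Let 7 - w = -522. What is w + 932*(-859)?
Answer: -800059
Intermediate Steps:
w = 529 (w = 7 - 1*(-522) = 7 + 522 = 529)
w + 932*(-859) = 529 + 932*(-859) = 529 - 800588 = -800059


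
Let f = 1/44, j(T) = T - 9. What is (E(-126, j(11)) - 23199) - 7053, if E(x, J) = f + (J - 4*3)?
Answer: -1331527/44 ≈ -30262.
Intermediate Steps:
j(T) = -9 + T
f = 1/44 ≈ 0.022727
E(x, J) = -527/44 + J (E(x, J) = 1/44 + (J - 4*3) = 1/44 + (J - 12) = 1/44 + (-12 + J) = -527/44 + J)
(E(-126, j(11)) - 23199) - 7053 = ((-527/44 + (-9 + 11)) - 23199) - 7053 = ((-527/44 + 2) - 23199) - 7053 = (-439/44 - 23199) - 7053 = -1021195/44 - 7053 = -1331527/44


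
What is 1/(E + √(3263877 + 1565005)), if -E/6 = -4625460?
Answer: 13876380/385107841394359 - √4828882/770215682788718 ≈ 3.6030e-8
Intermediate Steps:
E = 27752760 (E = -6*(-4625460) = 27752760)
1/(E + √(3263877 + 1565005)) = 1/(27752760 + √(3263877 + 1565005)) = 1/(27752760 + √4828882)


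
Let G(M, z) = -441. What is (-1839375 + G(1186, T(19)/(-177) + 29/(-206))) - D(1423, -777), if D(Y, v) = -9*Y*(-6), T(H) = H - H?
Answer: -1916658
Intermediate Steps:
T(H) = 0
D(Y, v) = 54*Y
(-1839375 + G(1186, T(19)/(-177) + 29/(-206))) - D(1423, -777) = (-1839375 - 441) - 54*1423 = -1839816 - 1*76842 = -1839816 - 76842 = -1916658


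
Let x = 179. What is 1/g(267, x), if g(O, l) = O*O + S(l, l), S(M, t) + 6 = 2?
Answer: 1/71285 ≈ 1.4028e-5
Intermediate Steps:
S(M, t) = -4 (S(M, t) = -6 + 2 = -4)
g(O, l) = -4 + O**2 (g(O, l) = O*O - 4 = O**2 - 4 = -4 + O**2)
1/g(267, x) = 1/(-4 + 267**2) = 1/(-4 + 71289) = 1/71285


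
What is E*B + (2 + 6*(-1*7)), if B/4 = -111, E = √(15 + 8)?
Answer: -40 - 444*√23 ≈ -2169.3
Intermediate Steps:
E = √23 ≈ 4.7958
B = -444 (B = 4*(-111) = -444)
E*B + (2 + 6*(-1*7)) = √23*(-444) + (2 + 6*(-1*7)) = -444*√23 + (2 + 6*(-7)) = -444*√23 + (2 - 42) = -444*√23 - 40 = -40 - 444*√23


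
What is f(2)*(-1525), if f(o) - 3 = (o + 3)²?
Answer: -42700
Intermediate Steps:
f(o) = 3 + (3 + o)² (f(o) = 3 + (o + 3)² = 3 + (3 + o)²)
f(2)*(-1525) = (3 + (3 + 2)²)*(-1525) = (3 + 5²)*(-1525) = (3 + 25)*(-1525) = 28*(-1525) = -42700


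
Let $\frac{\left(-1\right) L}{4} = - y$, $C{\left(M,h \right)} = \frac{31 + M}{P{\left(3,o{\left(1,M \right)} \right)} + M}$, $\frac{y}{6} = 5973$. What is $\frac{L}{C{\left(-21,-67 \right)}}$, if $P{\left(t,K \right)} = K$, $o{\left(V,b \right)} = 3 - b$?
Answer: $\frac{215028}{5} \approx 43006.0$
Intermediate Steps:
$y = 35838$ ($y = 6 \cdot 5973 = 35838$)
$C{\left(M,h \right)} = \frac{31}{3} + \frac{M}{3}$ ($C{\left(M,h \right)} = \frac{31 + M}{\left(3 - M\right) + M} = \frac{31 + M}{3} = \left(31 + M\right) \frac{1}{3} = \frac{31}{3} + \frac{M}{3}$)
$L = 143352$ ($L = - 4 \left(\left(-1\right) 35838\right) = \left(-4\right) \left(-35838\right) = 143352$)
$\frac{L}{C{\left(-21,-67 \right)}} = \frac{143352}{\frac{31}{3} + \frac{1}{3} \left(-21\right)} = \frac{143352}{\frac{31}{3} - 7} = \frac{143352}{\frac{10}{3}} = 143352 \cdot \frac{3}{10} = \frac{215028}{5}$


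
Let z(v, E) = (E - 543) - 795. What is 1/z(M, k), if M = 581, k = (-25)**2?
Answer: -1/713 ≈ -0.0014025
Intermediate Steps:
k = 625
z(v, E) = -1338 + E (z(v, E) = (-543 + E) - 795 = -1338 + E)
1/z(M, k) = 1/(-1338 + 625) = 1/(-713) = -1/713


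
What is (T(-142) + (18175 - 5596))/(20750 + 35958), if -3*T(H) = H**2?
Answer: 17573/170124 ≈ 0.10330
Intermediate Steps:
T(H) = -H**2/3
(T(-142) + (18175 - 5596))/(20750 + 35958) = (-1/3*(-142)**2 + (18175 - 5596))/(20750 + 35958) = (-1/3*20164 + 12579)/56708 = (-20164/3 + 12579)*(1/56708) = (17573/3)*(1/56708) = 17573/170124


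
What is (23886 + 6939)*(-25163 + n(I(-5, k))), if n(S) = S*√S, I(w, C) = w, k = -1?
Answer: -775649475 - 154125*I*√5 ≈ -7.7565e+8 - 3.4463e+5*I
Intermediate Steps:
n(S) = S^(3/2)
(23886 + 6939)*(-25163 + n(I(-5, k))) = (23886 + 6939)*(-25163 + (-5)^(3/2)) = 30825*(-25163 - 5*I*√5) = -775649475 - 154125*I*√5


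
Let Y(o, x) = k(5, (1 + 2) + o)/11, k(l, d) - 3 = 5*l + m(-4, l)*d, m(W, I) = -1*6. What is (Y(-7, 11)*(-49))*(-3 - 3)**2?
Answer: -91728/11 ≈ -8338.9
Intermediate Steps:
m(W, I) = -6
k(l, d) = 3 - 6*d + 5*l (k(l, d) = 3 + (5*l - 6*d) = 3 + (-6*d + 5*l) = 3 - 6*d + 5*l)
Y(o, x) = 10/11 - 6*o/11 (Y(o, x) = (3 - 6*((1 + 2) + o) + 5*5)/11 = (3 - 6*(3 + o) + 25)*(1/11) = (3 + (-18 - 6*o) + 25)*(1/11) = (10 - 6*o)*(1/11) = 10/11 - 6*o/11)
(Y(-7, 11)*(-49))*(-3 - 3)**2 = ((10/11 - 6/11*(-7))*(-49))*(-3 - 3)**2 = ((10/11 + 42/11)*(-49))*(-6)**2 = ((52/11)*(-49))*36 = -2548/11*36 = -91728/11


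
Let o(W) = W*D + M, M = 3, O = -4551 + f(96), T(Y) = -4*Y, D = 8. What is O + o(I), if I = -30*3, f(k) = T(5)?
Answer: -5288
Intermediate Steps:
f(k) = -20 (f(k) = -4*5 = -20)
I = -90
O = -4571 (O = -4551 - 20 = -4571)
o(W) = 3 + 8*W (o(W) = W*8 + 3 = 8*W + 3 = 3 + 8*W)
O + o(I) = -4571 + (3 + 8*(-90)) = -4571 + (3 - 720) = -4571 - 717 = -5288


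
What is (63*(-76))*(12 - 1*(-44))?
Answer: -268128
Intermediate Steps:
(63*(-76))*(12 - 1*(-44)) = -4788*(12 + 44) = -4788*56 = -268128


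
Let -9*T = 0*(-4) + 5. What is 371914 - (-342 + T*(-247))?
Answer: 3349069/9 ≈ 3.7212e+5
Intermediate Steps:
T = -5/9 (T = -(0*(-4) + 5)/9 = -(0 + 5)/9 = -⅑*5 = -5/9 ≈ -0.55556)
371914 - (-342 + T*(-247)) = 371914 - (-342 - 5/9*(-247)) = 371914 - (-342 + 1235/9) = 371914 - 1*(-1843/9) = 371914 + 1843/9 = 3349069/9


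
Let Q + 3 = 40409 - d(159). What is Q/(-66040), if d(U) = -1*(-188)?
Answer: -20109/33020 ≈ -0.60899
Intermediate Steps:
d(U) = 188
Q = 40218 (Q = -3 + (40409 - 1*188) = -3 + (40409 - 188) = -3 + 40221 = 40218)
Q/(-66040) = 40218/(-66040) = 40218*(-1/66040) = -20109/33020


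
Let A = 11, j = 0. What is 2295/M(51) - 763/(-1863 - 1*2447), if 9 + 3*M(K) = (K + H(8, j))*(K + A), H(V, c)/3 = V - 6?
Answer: 431519/202570 ≈ 2.1302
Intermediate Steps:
H(V, c) = -18 + 3*V (H(V, c) = 3*(V - 6) = 3*(-6 + V) = -18 + 3*V)
M(K) = -3 + (6 + K)*(11 + K)/3 (M(K) = -3 + ((K + (-18 + 3*8))*(K + 11))/3 = -3 + ((K + (-18 + 24))*(11 + K))/3 = -3 + ((K + 6)*(11 + K))/3 = -3 + ((6 + K)*(11 + K))/3 = -3 + (6 + K)*(11 + K)/3)
2295/M(51) - 763/(-1863 - 1*2447) = 2295/(19 + (⅓)*51² + (17/3)*51) - 763/(-1863 - 1*2447) = 2295/(19 + (⅓)*2601 + 289) - 763/(-1863 - 2447) = 2295/(19 + 867 + 289) - 763/(-4310) = 2295/1175 - 763*(-1/4310) = 2295*(1/1175) + 763/4310 = 459/235 + 763/4310 = 431519/202570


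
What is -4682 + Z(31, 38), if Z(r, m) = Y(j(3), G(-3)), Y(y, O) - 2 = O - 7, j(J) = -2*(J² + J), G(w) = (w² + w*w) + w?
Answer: -4672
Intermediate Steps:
G(w) = w + 2*w² (G(w) = (w² + w²) + w = 2*w² + w = w + 2*w²)
j(J) = -2*J - 2*J² (j(J) = -2*(J + J²) = -2*J - 2*J²)
Y(y, O) = -5 + O (Y(y, O) = 2 + (O - 7) = 2 + (-7 + O) = -5 + O)
Z(r, m) = 10 (Z(r, m) = -5 - 3*(1 + 2*(-3)) = -5 - 3*(1 - 6) = -5 - 3*(-5) = -5 + 15 = 10)
-4682 + Z(31, 38) = -4682 + 10 = -4672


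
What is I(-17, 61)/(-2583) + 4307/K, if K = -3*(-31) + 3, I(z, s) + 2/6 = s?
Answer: 1588451/35424 ≈ 44.841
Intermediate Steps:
I(z, s) = -1/3 + s
K = 96 (K = 93 + 3 = 96)
I(-17, 61)/(-2583) + 4307/K = (-1/3 + 61)/(-2583) + 4307/96 = (182/3)*(-1/2583) + 4307*(1/96) = -26/1107 + 4307/96 = 1588451/35424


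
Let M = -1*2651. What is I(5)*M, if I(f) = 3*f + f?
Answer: -53020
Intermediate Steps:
M = -2651
I(f) = 4*f
I(5)*M = (4*5)*(-2651) = 20*(-2651) = -53020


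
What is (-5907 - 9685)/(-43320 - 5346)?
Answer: 7796/24333 ≈ 0.32039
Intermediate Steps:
(-5907 - 9685)/(-43320 - 5346) = -15592/(-48666) = -15592*(-1/48666) = 7796/24333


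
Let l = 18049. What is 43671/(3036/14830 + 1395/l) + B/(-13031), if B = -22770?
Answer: 25387435180430575/163940000839 ≈ 1.5486e+5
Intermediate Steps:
43671/(3036/14830 + 1395/l) + B/(-13031) = 43671/(3036/14830 + 1395/18049) - 22770/(-13031) = 43671/(3036*(1/14830) + 1395*(1/18049)) - 22770*(-1/13031) = 43671/(1518/7415 + 1395/18049) + 22770/13031 = 43671/(37742307/133833335) + 22770/13031 = 43671*(133833335/37742307) + 22770/13031 = 1948211857595/12580769 + 22770/13031 = 25387435180430575/163940000839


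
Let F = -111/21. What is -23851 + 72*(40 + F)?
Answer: -149461/7 ≈ -21352.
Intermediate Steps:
F = -37/7 (F = -111*1/21 = -37/7 ≈ -5.2857)
-23851 + 72*(40 + F) = -23851 + 72*(40 - 37/7) = -23851 + 72*(243/7) = -23851 + 17496/7 = -149461/7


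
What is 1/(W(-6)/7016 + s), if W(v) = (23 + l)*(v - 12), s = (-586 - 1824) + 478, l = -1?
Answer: -1754/3388827 ≈ -0.00051758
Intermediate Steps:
s = -1932 (s = -2410 + 478 = -1932)
W(v) = -264 + 22*v (W(v) = (23 - 1)*(v - 12) = 22*(-12 + v) = -264 + 22*v)
1/(W(-6)/7016 + s) = 1/((-264 + 22*(-6))/7016 - 1932) = 1/((-264 - 132)*(1/7016) - 1932) = 1/(-396*1/7016 - 1932) = 1/(-99/1754 - 1932) = 1/(-3388827/1754) = -1754/3388827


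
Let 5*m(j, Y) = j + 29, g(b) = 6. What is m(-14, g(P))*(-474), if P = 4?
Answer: -1422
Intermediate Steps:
m(j, Y) = 29/5 + j/5 (m(j, Y) = (j + 29)/5 = (29 + j)/5 = 29/5 + j/5)
m(-14, g(P))*(-474) = (29/5 + (1/5)*(-14))*(-474) = (29/5 - 14/5)*(-474) = 3*(-474) = -1422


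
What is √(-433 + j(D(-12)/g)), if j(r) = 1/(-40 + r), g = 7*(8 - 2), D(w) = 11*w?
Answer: I*√39493446/302 ≈ 20.809*I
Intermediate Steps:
g = 42 (g = 7*6 = 42)
√(-433 + j(D(-12)/g)) = √(-433 + 1/(-40 + (11*(-12))/42)) = √(-433 + 1/(-40 - 132*1/42)) = √(-433 + 1/(-40 - 22/7)) = √(-433 + 1/(-302/7)) = √(-433 - 7/302) = √(-130773/302) = I*√39493446/302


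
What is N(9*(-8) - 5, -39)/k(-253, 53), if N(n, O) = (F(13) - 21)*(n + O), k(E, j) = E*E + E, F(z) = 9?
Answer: 116/5313 ≈ 0.021833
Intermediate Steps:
k(E, j) = E + E**2 (k(E, j) = E**2 + E = E + E**2)
N(n, O) = -12*O - 12*n (N(n, O) = (9 - 21)*(n + O) = -12*(O + n) = -12*O - 12*n)
N(9*(-8) - 5, -39)/k(-253, 53) = (-12*(-39) - 12*(9*(-8) - 5))/((-253*(1 - 253))) = (468 - 12*(-72 - 5))/((-253*(-252))) = (468 - 12*(-77))/63756 = (468 + 924)*(1/63756) = 1392*(1/63756) = 116/5313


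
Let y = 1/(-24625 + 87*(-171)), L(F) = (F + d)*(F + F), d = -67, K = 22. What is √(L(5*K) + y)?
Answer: 3*√1640162186482/39502 ≈ 97.263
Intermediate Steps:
L(F) = 2*F*(-67 + F) (L(F) = (F - 67)*(F + F) = (-67 + F)*(2*F) = 2*F*(-67 + F))
y = -1/39502 (y = 1/(-24625 - 14877) = 1/(-39502) = -1/39502 ≈ -2.5315e-5)
√(L(5*K) + y) = √(2*(5*22)*(-67 + 5*22) - 1/39502) = √(2*110*(-67 + 110) - 1/39502) = √(2*110*43 - 1/39502) = √(9460 - 1/39502) = √(373688919/39502) = 3*√1640162186482/39502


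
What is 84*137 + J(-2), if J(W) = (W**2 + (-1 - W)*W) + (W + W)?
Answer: 11506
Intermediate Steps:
J(W) = W**2 + 2*W + W*(-1 - W) (J(W) = (W**2 + W*(-1 - W)) + 2*W = W**2 + 2*W + W*(-1 - W))
84*137 + J(-2) = 84*137 - 2 = 11508 - 2 = 11506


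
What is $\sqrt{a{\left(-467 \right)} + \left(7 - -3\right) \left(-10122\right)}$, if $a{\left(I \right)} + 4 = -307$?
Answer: $i \sqrt{101531} \approx 318.64 i$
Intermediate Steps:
$a{\left(I \right)} = -311$ ($a{\left(I \right)} = -4 - 307 = -311$)
$\sqrt{a{\left(-467 \right)} + \left(7 - -3\right) \left(-10122\right)} = \sqrt{-311 + \left(7 - -3\right) \left(-10122\right)} = \sqrt{-311 + \left(7 + 3\right) \left(-10122\right)} = \sqrt{-311 + 10 \left(-10122\right)} = \sqrt{-311 - 101220} = \sqrt{-101531} = i \sqrt{101531}$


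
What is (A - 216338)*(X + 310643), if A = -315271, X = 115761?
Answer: -226680204036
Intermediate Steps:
(A - 216338)*(X + 310643) = (-315271 - 216338)*(115761 + 310643) = -531609*426404 = -226680204036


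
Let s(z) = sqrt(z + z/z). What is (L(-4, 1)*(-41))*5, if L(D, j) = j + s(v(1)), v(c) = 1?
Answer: -205 - 205*sqrt(2) ≈ -494.91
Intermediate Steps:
s(z) = sqrt(1 + z) (s(z) = sqrt(z + 1) = sqrt(1 + z))
L(D, j) = j + sqrt(2) (L(D, j) = j + sqrt(1 + 1) = j + sqrt(2))
(L(-4, 1)*(-41))*5 = ((1 + sqrt(2))*(-41))*5 = (-41 - 41*sqrt(2))*5 = -205 - 205*sqrt(2)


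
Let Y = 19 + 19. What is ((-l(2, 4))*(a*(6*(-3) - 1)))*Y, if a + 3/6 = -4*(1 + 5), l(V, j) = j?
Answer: -70756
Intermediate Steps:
a = -49/2 (a = -½ - 4*(1 + 5) = -½ - 4*6 = -½ - 24 = -49/2 ≈ -24.500)
Y = 38
((-l(2, 4))*(a*(6*(-3) - 1)))*Y = ((-1*4)*(-49*(6*(-3) - 1)/2))*38 = -(-98)*(-18 - 1)*38 = -(-98)*(-19)*38 = -4*931/2*38 = -1862*38 = -70756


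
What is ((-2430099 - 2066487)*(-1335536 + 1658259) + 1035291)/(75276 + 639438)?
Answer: -483716896129/238238 ≈ -2.0304e+6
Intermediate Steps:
((-2430099 - 2066487)*(-1335536 + 1658259) + 1035291)/(75276 + 639438) = (-4496586*322723 + 1035291)/714714 = (-1451151723678 + 1035291)*(1/714714) = -1451150688387*1/714714 = -483716896129/238238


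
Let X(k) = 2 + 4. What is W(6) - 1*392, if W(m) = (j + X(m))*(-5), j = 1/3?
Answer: -1271/3 ≈ -423.67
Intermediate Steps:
j = ⅓ (j = 1*(⅓) = ⅓ ≈ 0.33333)
X(k) = 6
W(m) = -95/3 (W(m) = (⅓ + 6)*(-5) = (19/3)*(-5) = -95/3)
W(6) - 1*392 = -95/3 - 1*392 = -95/3 - 392 = -1271/3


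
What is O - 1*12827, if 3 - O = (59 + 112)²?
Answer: -42065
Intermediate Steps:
O = -29238 (O = 3 - (59 + 112)² = 3 - 1*171² = 3 - 1*29241 = 3 - 29241 = -29238)
O - 1*12827 = -29238 - 1*12827 = -29238 - 12827 = -42065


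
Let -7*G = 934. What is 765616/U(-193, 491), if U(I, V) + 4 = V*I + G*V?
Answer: -5359312/1121963 ≈ -4.7767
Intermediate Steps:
G = -934/7 (G = -⅐*934 = -934/7 ≈ -133.43)
U(I, V) = -4 - 934*V/7 + I*V (U(I, V) = -4 + (V*I - 934*V/7) = -4 + (I*V - 934*V/7) = -4 + (-934*V/7 + I*V) = -4 - 934*V/7 + I*V)
765616/U(-193, 491) = 765616/(-4 - 934/7*491 - 193*491) = 765616/(-4 - 458594/7 - 94763) = 765616/(-1121963/7) = 765616*(-7/1121963) = -5359312/1121963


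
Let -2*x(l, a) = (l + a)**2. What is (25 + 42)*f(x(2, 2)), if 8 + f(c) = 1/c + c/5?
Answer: -26063/40 ≈ -651.58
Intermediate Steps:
x(l, a) = -(a + l)**2/2 (x(l, a) = -(l + a)**2/2 = -(a + l)**2/2)
f(c) = -8 + 1/c + c/5 (f(c) = -8 + (1/c + c/5) = -8 + 1/c + c/5)
(25 + 42)*f(x(2, 2)) = (25 + 42)*(-8 + 1/(-(2 + 2)**2/2) + (-(2 + 2)**2/2)/5) = 67*(-8 + 1/(-1/2*4**2) + (-1/2*4**2)/5) = 67*(-8 + 1/(-1/2*16) + (-1/2*16)/5) = 67*(-8 + 1/(-8) + (1/5)*(-8)) = 67*(-8 - 1/8 - 8/5) = 67*(-389/40) = -26063/40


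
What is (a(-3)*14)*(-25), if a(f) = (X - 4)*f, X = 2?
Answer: -2100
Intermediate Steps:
a(f) = -2*f (a(f) = (2 - 4)*f = -2*f)
(a(-3)*14)*(-25) = (-2*(-3)*14)*(-25) = (6*14)*(-25) = 84*(-25) = -2100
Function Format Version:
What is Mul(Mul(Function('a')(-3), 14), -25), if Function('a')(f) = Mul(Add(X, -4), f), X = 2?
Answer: -2100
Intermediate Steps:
Function('a')(f) = Mul(-2, f) (Function('a')(f) = Mul(Add(2, -4), f) = Mul(-2, f))
Mul(Mul(Function('a')(-3), 14), -25) = Mul(Mul(Mul(-2, -3), 14), -25) = Mul(Mul(6, 14), -25) = Mul(84, -25) = -2100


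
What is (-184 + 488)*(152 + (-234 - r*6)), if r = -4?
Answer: -17632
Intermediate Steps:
(-184 + 488)*(152 + (-234 - r*6)) = (-184 + 488)*(152 + (-234 - (-4)*6)) = 304*(152 + (-234 - 1*(-24))) = 304*(152 + (-234 + 24)) = 304*(152 - 210) = 304*(-58) = -17632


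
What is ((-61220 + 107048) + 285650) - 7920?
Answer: 323558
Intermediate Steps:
((-61220 + 107048) + 285650) - 7920 = (45828 + 285650) - 7920 = 331478 - 7920 = 323558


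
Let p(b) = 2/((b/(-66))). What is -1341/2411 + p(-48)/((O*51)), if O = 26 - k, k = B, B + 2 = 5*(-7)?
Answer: -17208011/30986172 ≈ -0.55534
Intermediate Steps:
B = -37 (B = -2 + 5*(-7) = -2 - 35 = -37)
k = -37
O = 63 (O = 26 - 1*(-37) = 26 + 37 = 63)
p(b) = -132/b (p(b) = 2/((b*(-1/66))) = 2/((-b/66)) = 2*(-66/b) = -132/b)
-1341/2411 + p(-48)/((O*51)) = -1341/2411 + (-132/(-48))/((63*51)) = -1341*1/2411 - 132*(-1/48)/3213 = -1341/2411 + (11/4)*(1/3213) = -1341/2411 + 11/12852 = -17208011/30986172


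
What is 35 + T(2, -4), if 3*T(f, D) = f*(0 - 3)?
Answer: 33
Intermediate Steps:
T(f, D) = -f (T(f, D) = (f*(0 - 3))/3 = (f*(-3))/3 = (-3*f)/3 = -f)
35 + T(2, -4) = 35 - 1*2 = 35 - 2 = 33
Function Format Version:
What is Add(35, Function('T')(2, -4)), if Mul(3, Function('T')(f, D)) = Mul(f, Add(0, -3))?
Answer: 33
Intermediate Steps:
Function('T')(f, D) = Mul(-1, f) (Function('T')(f, D) = Mul(Rational(1, 3), Mul(f, Add(0, -3))) = Mul(Rational(1, 3), Mul(f, -3)) = Mul(Rational(1, 3), Mul(-3, f)) = Mul(-1, f))
Add(35, Function('T')(2, -4)) = Add(35, Mul(-1, 2)) = Add(35, -2) = 33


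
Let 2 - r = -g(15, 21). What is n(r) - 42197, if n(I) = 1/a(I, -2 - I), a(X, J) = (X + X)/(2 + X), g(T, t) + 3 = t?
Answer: -843929/20 ≈ -42196.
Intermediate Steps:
g(T, t) = -3 + t
r = 20 (r = 2 - (-1)*(-3 + 21) = 2 - (-1)*18 = 2 - 1*(-18) = 2 + 18 = 20)
a(X, J) = 2*X/(2 + X) (a(X, J) = (2*X)/(2 + X) = 2*X/(2 + X))
n(I) = (2 + I)/(2*I) (n(I) = 1/(2*I/(2 + I)) = (2 + I)/(2*I))
n(r) - 42197 = (1/2)*(2 + 20)/20 - 42197 = (1/2)*(1/20)*22 - 42197 = 11/20 - 42197 = -843929/20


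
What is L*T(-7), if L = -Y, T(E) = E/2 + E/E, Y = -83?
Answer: -415/2 ≈ -207.50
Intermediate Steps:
T(E) = 1 + E/2 (T(E) = E*(½) + 1 = E/2 + 1 = 1 + E/2)
L = 83 (L = -1*(-83) = 83)
L*T(-7) = 83*(1 + (½)*(-7)) = 83*(1 - 7/2) = 83*(-5/2) = -415/2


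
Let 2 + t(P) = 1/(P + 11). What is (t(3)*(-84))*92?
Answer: 14904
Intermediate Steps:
t(P) = -2 + 1/(11 + P) (t(P) = -2 + 1/(P + 11) = -2 + 1/(11 + P))
(t(3)*(-84))*92 = (((-21 - 2*3)/(11 + 3))*(-84))*92 = (((-21 - 6)/14)*(-84))*92 = (((1/14)*(-27))*(-84))*92 = -27/14*(-84)*92 = 162*92 = 14904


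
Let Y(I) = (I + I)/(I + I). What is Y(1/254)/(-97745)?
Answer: -1/97745 ≈ -1.0231e-5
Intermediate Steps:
Y(I) = 1 (Y(I) = (2*I)/((2*I)) = (2*I)*(1/(2*I)) = 1)
Y(1/254)/(-97745) = 1/(-97745) = 1*(-1/97745) = -1/97745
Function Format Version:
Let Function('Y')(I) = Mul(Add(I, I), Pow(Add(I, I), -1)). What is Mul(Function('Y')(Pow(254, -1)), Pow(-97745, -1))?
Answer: Rational(-1, 97745) ≈ -1.0231e-5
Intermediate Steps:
Function('Y')(I) = 1 (Function('Y')(I) = Mul(Mul(2, I), Pow(Mul(2, I), -1)) = Mul(Mul(2, I), Mul(Rational(1, 2), Pow(I, -1))) = 1)
Mul(Function('Y')(Pow(254, -1)), Pow(-97745, -1)) = Mul(1, Pow(-97745, -1)) = Mul(1, Rational(-1, 97745)) = Rational(-1, 97745)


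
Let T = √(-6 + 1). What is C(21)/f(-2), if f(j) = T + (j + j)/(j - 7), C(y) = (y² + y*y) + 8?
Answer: 32040/421 - 72090*I*√5/421 ≈ 76.104 - 382.89*I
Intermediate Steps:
T = I*√5 (T = √(-5) = I*√5 ≈ 2.2361*I)
C(y) = 8 + 2*y² (C(y) = (y² + y²) + 8 = 2*y² + 8 = 8 + 2*y²)
f(j) = I*√5 + 2*j/(-7 + j) (f(j) = I*√5 + (j + j)/(j - 7) = I*√5 + (2*j)/(-7 + j) = I*√5 + 2*j/(-7 + j))
C(21)/f(-2) = (8 + 2*21²)/(((2*(-2) - 7*I*√5 + I*(-2)*√5)/(-7 - 2))) = (8 + 2*441)/(((-4 - 7*I*√5 - 2*I*√5)/(-9))) = (8 + 882)/((-(-4 - 9*I*√5)/9)) = 890/(4/9 + I*√5)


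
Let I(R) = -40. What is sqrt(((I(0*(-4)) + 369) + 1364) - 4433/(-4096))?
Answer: sqrt(6938961)/64 ≈ 41.159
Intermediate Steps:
sqrt(((I(0*(-4)) + 369) + 1364) - 4433/(-4096)) = sqrt(((-40 + 369) + 1364) - 4433/(-4096)) = sqrt((329 + 1364) - 4433*(-1/4096)) = sqrt(1693 + 4433/4096) = sqrt(6938961/4096) = sqrt(6938961)/64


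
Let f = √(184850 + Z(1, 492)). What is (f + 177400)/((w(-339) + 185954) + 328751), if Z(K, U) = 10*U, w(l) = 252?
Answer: 177400/514957 + √189770/514957 ≈ 0.34534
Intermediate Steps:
f = √189770 (f = √(184850 + 10*492) = √(184850 + 4920) = √189770 ≈ 435.63)
(f + 177400)/((w(-339) + 185954) + 328751) = (√189770 + 177400)/((252 + 185954) + 328751) = (177400 + √189770)/(186206 + 328751) = (177400 + √189770)/514957 = (177400 + √189770)*(1/514957) = 177400/514957 + √189770/514957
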